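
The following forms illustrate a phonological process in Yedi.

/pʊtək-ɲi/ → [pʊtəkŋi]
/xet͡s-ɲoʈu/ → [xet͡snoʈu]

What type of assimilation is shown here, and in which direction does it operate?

Underlying /ɲ/ is realised as [ŋ] next to /k/; /k/ itself does not change.
/ɲ/ is palatal while /k/ is velar; the output [ŋ] is velar, matching the trigger — so the feature that spreads is place.
Manner and voice are unchanged, so the assimilation is partial, not total.
The other alternating form patterns the same way: /ɲ/ → [n] after /t͡s/ (palatal → alveolar, matching alveolar) — only place changes, and always toward the preceding segment.
Since the segment that changes follows the conditioning segment, the assimilation is progressive.

progressive place assimilation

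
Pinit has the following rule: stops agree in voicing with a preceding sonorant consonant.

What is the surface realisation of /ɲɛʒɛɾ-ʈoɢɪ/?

[ɲɛʒɛɾɖoɢɪ]

/ʈ/ is a voiceless retroflex stop. The preceding trigger /ɾ/ is voiced, so /ʈ/ must become voiced as well.
Changing only its voicing to voiced gives [ɖ] — the voiced retroflex stop.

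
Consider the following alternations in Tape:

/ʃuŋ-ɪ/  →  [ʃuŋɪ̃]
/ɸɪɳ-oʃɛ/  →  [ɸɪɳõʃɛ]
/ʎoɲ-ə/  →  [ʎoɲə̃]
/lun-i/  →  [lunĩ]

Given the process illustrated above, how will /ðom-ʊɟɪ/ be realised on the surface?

[ðomʊ̃ɟɪ]

The data show progressive nasality assimilation (vowel nasalisation): /ɪ/ → [ɪ̃] after /ŋ/; /o/ → [õ] after /ɳ/; /ə/ → [ə̃] after /ɲ/; /i/ → [ĩ] after /n/ — a vowel is nasalised by an immediately preceding nasal consonant.
The vowel /ʊ/ is adjacent to the preceding nasal /m/, so it acquires [+nasal] and surfaces as [ʊ̃].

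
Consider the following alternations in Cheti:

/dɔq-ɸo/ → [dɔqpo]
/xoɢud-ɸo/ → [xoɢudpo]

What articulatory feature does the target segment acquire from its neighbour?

manner

Comparing underlying and surface forms, /ɸ/ → [p] is the alternation; the neighbouring /q/ is constant.
/ɸ/ is a fricative while /q/ is a stop; the output [p] is a stop, matching the trigger — so the feature that spreads is manner.
Checking the remaining alternation: /ɸ/ → [p] after /d/ (fricative → stop, matching a stop) — only manner changes, and always toward the preceding segment.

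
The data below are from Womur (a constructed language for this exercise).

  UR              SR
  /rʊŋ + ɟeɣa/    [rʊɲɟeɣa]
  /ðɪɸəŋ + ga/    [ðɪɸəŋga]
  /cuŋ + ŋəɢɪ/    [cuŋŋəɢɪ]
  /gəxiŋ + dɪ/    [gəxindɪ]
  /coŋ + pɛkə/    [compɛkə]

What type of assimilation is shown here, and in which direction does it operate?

regressive place assimilation

Comparing underlying and surface forms, /ŋ/ → [ɲ] is the alternation; the neighbouring /ɟ/ is constant.
/ŋ/ is velar while /ɟ/ is palatal; the output [ɲ] is palatal, matching the trigger — so the feature that spreads is place.
Manner and voice are unchanged, so the assimilation is partial, not total.
The other alternating forms pattern the same way: /ŋ/ → [n] before /d/ (velar → alveolar, matching alveolar); /ŋ/ → [m] before /p/ (velar → bilabial, matching bilabial) — only place changes, and always toward the following segment.
No alternation appears in [ðɪɸəŋga], [cuŋŋəɢɪ]: there the adjacent consonants already agree in place (/ŋ/ and /g/ are both velar; /ŋ/ and /ŋ/ are both velar), so these forms are consistent with the same rule.
Since the segment that changes precedes the conditioning segment, the assimilation is regressive.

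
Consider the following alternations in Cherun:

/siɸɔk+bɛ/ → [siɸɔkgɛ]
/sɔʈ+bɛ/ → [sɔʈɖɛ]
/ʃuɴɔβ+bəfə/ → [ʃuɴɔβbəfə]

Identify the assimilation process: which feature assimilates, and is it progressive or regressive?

progressive place assimilation

Underlying /b/ is realised as [g] next to /k/; /k/ itself does not change.
/b/ is bilabial while /k/ is velar; the output [g] is velar, matching the trigger — so the feature that spreads is place.
Manner and voice are unchanged, so the assimilation is partial, not total.
The other alternating form patterns the same way: /b/ → [ɖ] after /ʈ/ (bilabial → retroflex, matching retroflex) — only place changes, and always toward the preceding segment.
No alternation appears in [ʃuɴɔβbəfə]: there the adjacent consonants already agree in place (/b/ and /β/ are both bilabial), so this form is consistent with the same rule.
The trigger is the preceding segment, so the direction is progressive (perseverative).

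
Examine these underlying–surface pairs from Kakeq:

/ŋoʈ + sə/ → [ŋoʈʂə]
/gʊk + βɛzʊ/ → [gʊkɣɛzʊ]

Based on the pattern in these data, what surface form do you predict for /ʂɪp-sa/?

[ʂɪpɸa]

The data show progressive place assimilation: /s/ → [ʂ] after /ʈ/; /β/ → [ɣ] after /k/. In each pair only place changes, matching the preceding consonant, while manner and voice stay constant.
/s/ is a voiceless alveolar fricative. The preceding trigger /p/ is bilabial, so /s/ must become bilabial as well.
The voiceless bilabial fricative is [ɸ], so /s/ → [ɸ].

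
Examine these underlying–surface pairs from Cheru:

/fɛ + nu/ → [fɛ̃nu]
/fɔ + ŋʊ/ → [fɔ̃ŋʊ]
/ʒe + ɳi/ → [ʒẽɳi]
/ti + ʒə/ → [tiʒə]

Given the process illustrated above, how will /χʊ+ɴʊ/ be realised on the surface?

[χʊ̃ɴʊ]

The data show regressive nasality assimilation (vowel nasalisation): /ɛ/ → [ɛ̃] before /n/; /ɔ/ → [ɔ̃] before /ŋ/; /e/ → [ẽ] before /ɳ/ — a vowel is nasalised by an immediately following nasal consonant.
No change occurs in [tiʒə] because the vowel at the boundary is adjacent to an oral consonant, not a nasal (/i/ next to /ʒ/).
/ʊ/ sits next to the nasal /ɴ/ and is therefore nasalised to [ʊ̃].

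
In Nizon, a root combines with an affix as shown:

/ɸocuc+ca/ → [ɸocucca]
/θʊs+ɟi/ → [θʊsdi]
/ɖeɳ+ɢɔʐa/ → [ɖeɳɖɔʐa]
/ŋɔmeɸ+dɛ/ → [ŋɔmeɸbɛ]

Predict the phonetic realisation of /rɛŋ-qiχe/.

The data show progressive place assimilation: /ɟ/ → [d] after /s/; /ɢ/ → [ɖ] after /ɳ/; /d/ → [b] after /ɸ/. In each pair only place changes, matching the preceding consonant, while manner and voice stay constant.
No alternation appears in [ɸocucca]: there the adjacent consonants already agree in place (/c/ and /c/ are both palatal), so this form is consistent with the same rule.
/q/ is a voiceless uvular stop. The preceding trigger /ŋ/ is velar, so /q/ must become velar as well.
Changing only its place to velar gives [k] — the voiceless velar stop.

[rɛŋkiχe]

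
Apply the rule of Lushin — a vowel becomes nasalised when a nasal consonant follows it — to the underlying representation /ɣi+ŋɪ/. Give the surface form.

/i/ sits next to the nasal /ŋ/ and is therefore nasalised to [ĩ].

[ɣĩŋɪ]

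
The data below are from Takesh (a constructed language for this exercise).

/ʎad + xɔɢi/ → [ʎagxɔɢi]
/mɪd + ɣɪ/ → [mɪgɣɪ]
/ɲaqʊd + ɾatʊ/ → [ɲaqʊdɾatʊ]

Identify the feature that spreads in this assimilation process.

place

The segment that alternates is /d/, which surfaces as [g] when adjacent to /x/.
/d/ is alveolar while /x/ is velar; the output [g] is velar, matching the trigger — so the feature that spreads is place.
The same holds elsewhere in the data: /d/ → [g] before /ɣ/ (alveolar → velar, matching velar) — only place changes, and always toward the following segment.
No alternation appears in [ɲaqʊdɾatʊ]: there the adjacent consonants already agree in place (/d/ and /ɾ/ are both alveolar), so this form is consistent with the same rule.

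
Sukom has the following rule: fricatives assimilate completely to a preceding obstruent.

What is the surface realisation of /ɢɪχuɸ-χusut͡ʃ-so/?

/χ/ is the segment targeted by the rule; it sits immediately after /ɸ/, so it assimilates completely and surfaces as [ɸ].
The same rule applies at the second boundary: /s/ → [t͡ʃ] next to /t͡ʃ/.

[ɢɪχuɸɸusut͡ʃt͡ʃo]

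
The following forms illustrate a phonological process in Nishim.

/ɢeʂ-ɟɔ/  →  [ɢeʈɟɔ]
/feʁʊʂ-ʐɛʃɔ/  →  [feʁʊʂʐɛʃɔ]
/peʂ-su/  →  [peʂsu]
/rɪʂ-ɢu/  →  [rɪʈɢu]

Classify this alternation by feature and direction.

Underlying /ʂ/ is realised as [ʈ] next to /ɟ/; /ɟ/ itself does not change.
The change fricative → stop matches the manner of the following /ɟ/, identifying this as manner assimilation.
Place and voice are unchanged, so the assimilation is partial, not total.
The same holds elsewhere in the data: /ʂ/ → [ʈ] before /ɢ/ (fricative → stop, matching a stop) — only manner changes, and always toward the following segment.
Nothing changes in [feʁʊʂʐɛʃɔ], [peʂsu]: there the adjacent consonants already agree in manner (/ʂ/ and /ʐ/ are both fricatives; /ʂ/ and /s/ are both fricatives), so these forms are consistent with the same rule.
The trigger is the following segment, so the direction is regressive (anticipatory).

regressive manner assimilation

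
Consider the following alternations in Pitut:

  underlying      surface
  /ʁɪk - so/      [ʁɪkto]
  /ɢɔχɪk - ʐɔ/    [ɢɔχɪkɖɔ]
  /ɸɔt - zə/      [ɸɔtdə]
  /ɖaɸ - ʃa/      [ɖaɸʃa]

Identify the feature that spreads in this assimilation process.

manner

The segment that alternates is /s/, which surfaces as [t] when adjacent to /k/.
/s/ is a fricative while /k/ is a stop; the output [t] is a stop, matching the trigger — so the feature that spreads is manner.
The other alternating forms pattern the same way: /ʐ/ → [ɖ] after /k/ (fricative → stop, matching a stop); /z/ → [d] after /t/ (fricative → stop, matching a stop) — only manner changes, and always toward the preceding segment.
No alternation appears in [ɖaɸʃa]: there the adjacent consonants already agree in manner (/ʃ/ and /ɸ/ are both fricatives), so this form is consistent with the same rule.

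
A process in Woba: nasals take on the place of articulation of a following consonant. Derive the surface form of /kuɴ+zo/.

[kunzo]

/ɴ/ is a voiced uvular nasal. The following trigger /z/ is alveolar, so /ɴ/ must become alveolar as well.
Changing only its place to alveolar gives [n] — the voiced alveolar nasal.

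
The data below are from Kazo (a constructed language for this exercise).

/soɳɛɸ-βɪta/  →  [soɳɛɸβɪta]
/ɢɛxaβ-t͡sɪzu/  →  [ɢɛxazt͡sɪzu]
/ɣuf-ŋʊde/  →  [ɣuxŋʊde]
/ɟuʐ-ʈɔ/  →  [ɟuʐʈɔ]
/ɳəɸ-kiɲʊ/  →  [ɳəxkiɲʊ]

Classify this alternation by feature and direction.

Comparing underlying and surface forms, /β/ → [z] is the alternation; the neighbouring /t͡s/ is constant.
The change bilabial → alveolar matches the place of the following /t͡s/, identifying this as place assimilation.
Manner and voice are unchanged, so the assimilation is partial, not total.
Checking the remaining alternations: /f/ → [x] before /ŋ/ (labiodental → velar, matching velar); /ɸ/ → [x] before /k/ (bilabial → velar, matching velar) — only place changes, and always toward the following segment.
No alternation appears in [soɳɛɸβɪta], [ɟuʐʈɔ]: there the adjacent consonants already agree in place (/ɸ/ and /β/ are both bilabial; /ʐ/ and /ʈ/ are both retroflex), so these forms are consistent with the same rule.
Since the segment that changes precedes the conditioning segment, the assimilation is regressive.

regressive place assimilation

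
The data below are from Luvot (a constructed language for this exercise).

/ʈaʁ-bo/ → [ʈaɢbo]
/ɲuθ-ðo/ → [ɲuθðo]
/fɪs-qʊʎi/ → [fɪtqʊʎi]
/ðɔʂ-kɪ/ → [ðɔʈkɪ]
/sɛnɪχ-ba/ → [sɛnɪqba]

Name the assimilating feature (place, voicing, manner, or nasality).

The segment that alternates is /ʁ/, which surfaces as [ɢ] when adjacent to /b/.
/ʁ/ is a fricative while /b/ is a stop; the output [ɢ] is a stop, matching the trigger — so the feature that spreads is manner.
The other alternating forms pattern the same way: /s/ → [t] before /q/ (fricative → stop, matching a stop); /ʂ/ → [ʈ] before /k/ (fricative → stop, matching a stop); /χ/ → [q] before /b/ (fricative → stop, matching a stop) — only manner changes, and always toward the following segment.
No alternation appears in [ɲuθðo]: there the adjacent consonants already agree in manner (/θ/ and /ð/ are both fricatives), so this form is consistent with the same rule.

manner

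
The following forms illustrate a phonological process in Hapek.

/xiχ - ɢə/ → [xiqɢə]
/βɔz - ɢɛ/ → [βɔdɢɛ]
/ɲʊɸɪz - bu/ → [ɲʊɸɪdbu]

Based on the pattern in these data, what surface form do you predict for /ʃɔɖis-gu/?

[ʃɔɖitgu]

The data show regressive manner assimilation: /χ/ → [q] before /ɢ/; /z/ → [d] before /ɢ/; /z/ → [d] before /b/. In each pair only manner changes, matching the following consonant, while place and voice stay constant.
The rule targets /s/ (voiceless alveolar fricative), which sits before the trigger /g/ (stop).
Changing only its manner to stop gives [t] — the voiceless alveolar stop.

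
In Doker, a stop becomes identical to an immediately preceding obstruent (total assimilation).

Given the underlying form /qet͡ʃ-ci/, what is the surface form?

/c/ is the segment targeted by the rule; it sits immediately after /t͡ʃ/, so it assimilates completely and surfaces as [t͡ʃ].

[qet͡ʃt͡ʃi]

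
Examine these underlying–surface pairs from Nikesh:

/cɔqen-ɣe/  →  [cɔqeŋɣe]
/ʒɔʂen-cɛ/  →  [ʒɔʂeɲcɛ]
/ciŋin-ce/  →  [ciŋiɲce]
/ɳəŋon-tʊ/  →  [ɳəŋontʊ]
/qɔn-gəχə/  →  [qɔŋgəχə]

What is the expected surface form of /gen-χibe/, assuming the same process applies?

The data show regressive place assimilation: /n/ → [ŋ] before /ɣ/; /n/ → [ɲ] before /c/; /n/ → [ŋ] before /g/. In each pair only place changes, matching the following consonant, while manner and voice stay constant.
Nothing changes in [ɳəŋontʊ]: there the adjacent consonants already agree in place (/n/ and /t/ are both alveolar), so this form is consistent with the same rule.
/n/ is a voiced alveolar nasal. The following trigger /χ/ is uvular, so /n/ must become uvular as well.
The voiced uvular nasal is [ɴ], so /n/ → [ɴ].

[geɴχibe]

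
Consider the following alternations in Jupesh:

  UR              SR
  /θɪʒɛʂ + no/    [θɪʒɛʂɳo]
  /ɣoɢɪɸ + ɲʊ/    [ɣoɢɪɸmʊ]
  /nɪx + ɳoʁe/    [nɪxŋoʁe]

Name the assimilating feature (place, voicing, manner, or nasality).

Underlying /n/ is realised as [ɳ] next to /ʂ/; /ʂ/ itself does not change.
/n/ is alveolar while /ʂ/ is retroflex; the output [ɳ] is retroflex, matching the trigger — so the feature that spreads is place.
Checking the remaining alternations: /ɲ/ → [m] after /ɸ/ (palatal → bilabial, matching bilabial); /ɳ/ → [ŋ] after /x/ (retroflex → velar, matching velar) — only place changes, and always toward the preceding segment.

place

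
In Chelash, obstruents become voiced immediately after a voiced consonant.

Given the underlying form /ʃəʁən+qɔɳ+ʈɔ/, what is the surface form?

[ʃəʁənɢɔɳɖɔ]

/q/ is a voiceless uvular stop. The preceding trigger /n/ is voiced, so /q/ must become voiced as well.
A voiced uvular stop is [ɢ], so the surface segment is [ɢ].
At the second juncture, /ʈ/ likewise becomes [ɖ] adjacent to /ɳ/.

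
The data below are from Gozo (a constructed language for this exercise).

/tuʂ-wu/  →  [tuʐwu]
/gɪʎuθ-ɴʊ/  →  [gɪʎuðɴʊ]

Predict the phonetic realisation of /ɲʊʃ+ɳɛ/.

The data show regressive voicing assimilation: /ʂ/ → [ʐ] before /w/; /θ/ → [ð] before /ɴ/. In each pair only voicing changes, matching the following consonant, while place and manner stay constant.
The rule targets /ʃ/ (voiceless postalveolar fricative), which sits before the trigger /ɳ/ (voiced).
Changing only its voicing to voiced gives [ʒ] — the voiced postalveolar fricative.

[ɲʊʒɳɛ]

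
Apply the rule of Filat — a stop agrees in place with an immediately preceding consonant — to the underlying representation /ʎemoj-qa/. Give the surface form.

/q/ is a voiceless uvular stop. The preceding trigger /j/ is palatal, so /q/ must become palatal as well.
Changing only its place to palatal gives [c] — the voiceless palatal stop.

[ʎemojca]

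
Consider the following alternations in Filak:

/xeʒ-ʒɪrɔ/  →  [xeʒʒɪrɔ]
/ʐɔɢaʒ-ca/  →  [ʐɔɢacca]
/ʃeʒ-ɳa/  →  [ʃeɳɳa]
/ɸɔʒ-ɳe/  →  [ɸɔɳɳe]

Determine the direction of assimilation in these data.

regressive

The segment that alternates is /ʒ/, which surfaces as [c] when adjacent to /c/.
The output [c] is identical to the trigger /c/ — every feature (place, manner, voicing) has been copied — so this is total assimilation.
The other form behaves the same way: /ʒ/ → [ɳ] before /ɳ/ — in each case the output is a copy of the following consonant.
In [xeʒʒɪrɔ] the two consonants at the boundary are already identical (/ʒ/ + /ʒ/), so the rule applies vacuously and nothing changes.
The trigger is the following segment, so the direction is regressive (anticipatory).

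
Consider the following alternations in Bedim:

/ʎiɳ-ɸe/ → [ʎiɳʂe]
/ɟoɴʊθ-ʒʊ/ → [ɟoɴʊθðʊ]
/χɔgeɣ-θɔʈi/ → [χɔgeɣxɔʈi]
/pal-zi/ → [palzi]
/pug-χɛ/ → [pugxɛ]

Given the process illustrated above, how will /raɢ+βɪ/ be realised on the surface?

[raɢʁɪ]

The data show progressive place assimilation: /ɸ/ → [ʂ] after /ɳ/; /ʒ/ → [ð] after /θ/; /θ/ → [x] after /ɣ/; /χ/ → [x] after /g/. In each pair only place changes, matching the preceding consonant, while manner and voice stay constant.
Nothing changes in [palzi]: there the adjacent consonants already agree in place (/z/ and /l/ are both alveolar), so this form is consistent with the same rule.
/β/ is a voiced bilabial fricative. The preceding trigger /ɢ/ is uvular, so /β/ must become uvular as well.
Changing only its place to uvular gives [ʁ] — the voiced uvular fricative.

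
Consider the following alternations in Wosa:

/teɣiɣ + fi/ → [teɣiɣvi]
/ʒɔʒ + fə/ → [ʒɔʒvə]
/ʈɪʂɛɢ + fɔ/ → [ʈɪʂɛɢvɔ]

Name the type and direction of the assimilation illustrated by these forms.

Underlying /f/ is realised as [v] next to /ɣ/; /ɣ/ itself does not change.
The change voiceless → voiced matches the voicing of the preceding /ɣ/, identifying this as voicing assimilation.
Place and manner are unchanged, so the assimilation is partial, not total.
The other alternating forms pattern the same way: /f/ → [v] after /ʒ/ (voiceless → voiced, matching voiced); /f/ → [v] after /ɢ/ (voiceless → voiced, matching voiced) — only voicing changes, and always toward the preceding segment.
Since the segment that changes follows the conditioning segment, the assimilation is progressive.

progressive voicing assimilation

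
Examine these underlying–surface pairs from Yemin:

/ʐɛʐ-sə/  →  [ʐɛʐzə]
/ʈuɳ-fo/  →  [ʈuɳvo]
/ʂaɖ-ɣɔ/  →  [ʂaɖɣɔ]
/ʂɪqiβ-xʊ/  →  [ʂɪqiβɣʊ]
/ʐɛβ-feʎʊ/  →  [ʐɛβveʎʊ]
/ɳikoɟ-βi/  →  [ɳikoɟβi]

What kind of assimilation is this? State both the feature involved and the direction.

progressive voicing assimilation

The segment that alternates is /s/, which surfaces as [z] when adjacent to /ʐ/.
The change voiceless → voiced matches the voicing of the preceding /ʐ/, identifying this as voicing assimilation.
Place and manner are unchanged, so the assimilation is partial, not total.
Checking the remaining alternations: /f/ → [v] after /ɳ/ (voiceless → voiced, matching voiced); /x/ → [ɣ] after /β/ (voiceless → voiced, matching voiced); /f/ → [v] after /β/ (voiceless → voiced, matching voiced) — only voicing changes, and always toward the preceding segment.
Nothing changes in [ʂaɖɣɔ], [ɳikoɟβi]: there the adjacent consonants already agree in voicing (/ɣ/ and /ɖ/ are both voiced; /β/ and /ɟ/ are both voiced), so these forms are consistent with the same rule.
The trigger is the preceding segment, so the direction is progressive (perseverative).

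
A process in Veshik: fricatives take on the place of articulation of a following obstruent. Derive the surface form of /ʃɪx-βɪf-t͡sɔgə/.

/x/ is a voiceless velar fricative. The following trigger /β/ is bilabial, so /x/ must become bilabial as well.
The voiceless bilabial fricative is [ɸ], so /x/ → [ɸ].
The same rule applies at the second boundary: /f/ → [s] next to /t͡s/.

[ʃɪɸβɪst͡sɔgə]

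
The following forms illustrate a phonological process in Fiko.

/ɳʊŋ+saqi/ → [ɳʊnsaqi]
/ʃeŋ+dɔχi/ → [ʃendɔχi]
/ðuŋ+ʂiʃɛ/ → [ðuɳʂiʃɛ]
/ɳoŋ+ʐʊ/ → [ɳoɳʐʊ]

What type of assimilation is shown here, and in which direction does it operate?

Comparing underlying and surface forms, /ŋ/ → [n] is the alternation; the neighbouring /s/ is constant.
/ŋ/ is velar while /s/ is alveolar; the output [n] is alveolar, matching the trigger — so the feature that spreads is place.
Manner and voice are unchanged, so the assimilation is partial, not total.
The other alternating forms pattern the same way: /ŋ/ → [n] before /d/ (velar → alveolar, matching alveolar); /ŋ/ → [ɳ] before /ʂ/ (velar → retroflex, matching retroflex); /ŋ/ → [ɳ] before /ʐ/ (velar → retroflex, matching retroflex) — only place changes, and always toward the following segment.
The trigger is the following segment, so the direction is regressive (anticipatory).

regressive place assimilation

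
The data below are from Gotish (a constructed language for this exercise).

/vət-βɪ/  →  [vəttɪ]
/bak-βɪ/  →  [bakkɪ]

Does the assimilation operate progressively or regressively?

The segment that alternates is /β/, which surfaces as [t] when adjacent to /t/.
The output [t] is identical to the trigger /t/ — every feature (place, manner, voicing) has been copied — so this is total assimilation.
The other form behaves the same way: /β/ → [k] after /k/ — in each case the output is a copy of the preceding consonant.
The trigger is the preceding segment, so the direction is progressive (perseverative).

progressive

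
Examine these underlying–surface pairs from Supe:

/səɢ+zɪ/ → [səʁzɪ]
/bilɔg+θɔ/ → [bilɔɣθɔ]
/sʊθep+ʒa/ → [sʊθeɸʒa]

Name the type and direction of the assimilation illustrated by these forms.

Comparing underlying and surface forms, /ɢ/ → [ʁ] is the alternation; the neighbouring /z/ is constant.
/ɢ/ is a stop while /z/ is a fricative; the output [ʁ] is a fricative, matching the trigger — so the feature that spreads is manner.
Place and voice are unchanged, so the assimilation is partial, not total.
The same holds elsewhere in the data: /g/ → [ɣ] before /θ/ (stop → fricative, matching a fricative); /p/ → [ɸ] before /ʒ/ (stop → fricative, matching a fricative) — only manner changes, and always toward the following segment.
Since the segment that changes precedes the conditioning segment, the assimilation is regressive.

regressive manner assimilation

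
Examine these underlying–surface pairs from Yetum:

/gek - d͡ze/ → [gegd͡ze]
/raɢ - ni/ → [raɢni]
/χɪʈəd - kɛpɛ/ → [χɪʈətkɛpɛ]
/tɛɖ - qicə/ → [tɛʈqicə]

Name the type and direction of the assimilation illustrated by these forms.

Comparing underlying and surface forms, /k/ → [g] is the alternation; the neighbouring /d͡z/ is constant.
/k/ is voiceless while /d͡z/ is voiced; the output [g] is voiced, matching the trigger — so the feature that spreads is voicing.
Place and manner are unchanged, so the assimilation is partial, not total.
The same holds elsewhere in the data: /d/ → [t] before /k/ (voiced → voiceless, matching voiceless); /ɖ/ → [ʈ] before /q/ (voiced → voiceless, matching voiceless) — only voicing changes, and always toward the following segment.
No alternation appears in [raɢni]: there the adjacent consonants already agree in voicing (/ɢ/ and /n/ are both voiced), so this form is consistent with the same rule.
Since the segment that changes precedes the conditioning segment, the assimilation is regressive.

regressive voicing assimilation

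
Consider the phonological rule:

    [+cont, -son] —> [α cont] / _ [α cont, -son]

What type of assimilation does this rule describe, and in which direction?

regressive manner assimilation

The shared variable α links the value of [cont] on the target to that of the neighbouring obstruent. [cont] distinguishes stops from fricatives — a manner-of-articulation feature — so this is manner assimilation.
The conditioning segment sits to the right of the focus bar, meaning the trigger follows the segment that changes — regressive assimilation.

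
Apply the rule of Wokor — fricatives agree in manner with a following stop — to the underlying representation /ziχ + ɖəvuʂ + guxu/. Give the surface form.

The rule targets /χ/ (voiceless uvular fricative), which sits before the trigger /ɖ/ (stop).
The voiceless uvular stop is [q], so /χ/ → [q].
At the second juncture, /ʂ/ likewise becomes [ʈ] adjacent to /g/.

[ziqɖəvuʈguxu]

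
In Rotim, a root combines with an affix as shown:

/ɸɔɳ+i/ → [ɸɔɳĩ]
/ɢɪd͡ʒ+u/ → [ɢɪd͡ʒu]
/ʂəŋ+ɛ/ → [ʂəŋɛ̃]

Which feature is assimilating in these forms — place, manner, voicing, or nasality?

nasality

The vowel /i/ surfaces as nasalised [ĩ] next to the preceding nasal /ɳ/ — it has acquired the [+nasal] feature of its neighbour.
Likewise in the remaining data: /ɛ/ → [ɛ̃] after /ŋ/ — each time a vowel is nasalised next to a preceding nasal.
No change occurs in [ɢɪd͡ʒu] because the vowel at the boundary is adjacent to an oral consonant, not a nasal (/u/ next to /d͡ʒ/).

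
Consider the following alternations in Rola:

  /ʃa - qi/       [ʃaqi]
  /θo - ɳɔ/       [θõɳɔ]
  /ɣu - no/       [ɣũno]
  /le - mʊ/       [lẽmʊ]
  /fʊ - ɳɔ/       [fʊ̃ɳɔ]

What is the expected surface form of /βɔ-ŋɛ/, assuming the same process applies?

The data show regressive nasality assimilation (vowel nasalisation): /o/ → [õ] before /ɳ/; /u/ → [ũ] before /n/; /e/ → [ẽ] before /m/; /ʊ/ → [ʊ̃] before /ɳ/ — a vowel is nasalised by an immediately following nasal consonant.
No change occurs in [ʃaqi] because the vowel at the boundary is adjacent to an oral consonant, not a nasal (/a/ next to /q/).
/ɔ/ sits next to the nasal /ŋ/ and is therefore nasalised to [ɔ̃].

[βɔ̃ŋɛ]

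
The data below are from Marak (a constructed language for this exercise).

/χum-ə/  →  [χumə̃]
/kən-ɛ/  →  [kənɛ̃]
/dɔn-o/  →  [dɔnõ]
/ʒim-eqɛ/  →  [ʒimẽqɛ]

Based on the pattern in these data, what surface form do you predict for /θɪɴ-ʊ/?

[θɪɴʊ̃]

The data show progressive nasality assimilation (vowel nasalisation): /ə/ → [ə̃] after /m/; /ɛ/ → [ɛ̃] after /n/; /o/ → [õ] after /n/; /e/ → [ẽ] after /m/ — a vowel is nasalised by an immediately preceding nasal consonant.
The vowel /ʊ/ is adjacent to the preceding nasal /ɴ/, so it acquires [+nasal] and surfaces as [ʊ̃].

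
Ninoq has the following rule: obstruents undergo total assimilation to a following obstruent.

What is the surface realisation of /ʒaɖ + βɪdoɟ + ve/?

/ɖ/ is the segment targeted by the rule; it sits immediately before /β/, so it assimilates completely and surfaces as [β].
At the second juncture, /ɟ/ likewise becomes [v] adjacent to /v/.

[ʒaββɪdovve]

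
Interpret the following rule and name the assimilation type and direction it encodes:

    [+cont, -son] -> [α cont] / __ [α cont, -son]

regressive manner assimilation

The shared variable α links the value of [cont] on the target to that of the neighbouring obstruent. [cont] distinguishes stops from fricatives — a manner-of-articulation feature — so this is manner assimilation.
Since the environment is written after the underscore, the trigger follows the target; the direction is regressive.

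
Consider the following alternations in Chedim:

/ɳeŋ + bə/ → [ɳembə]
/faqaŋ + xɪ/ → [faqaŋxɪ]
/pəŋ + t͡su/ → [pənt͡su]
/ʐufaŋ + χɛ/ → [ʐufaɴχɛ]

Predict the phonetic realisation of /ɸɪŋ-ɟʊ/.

The data show regressive place assimilation: /ŋ/ → [m] before /b/; /ŋ/ → [n] before /t͡s/; /ŋ/ → [ɴ] before /χ/. In each pair only place changes, matching the following consonant, while manner and voice stay constant.
Nothing changes in [faqaŋxɪ]: there the adjacent consonants already agree in place (/ŋ/ and /x/ are both velar), so this form is consistent with the same rule.
The rule targets /ŋ/ (voiced velar nasal), which sits before the trigger /ɟ/ (palatal).
A voiced palatal nasal is [ɲ], so the surface segment is [ɲ].

[ɸɪɲɟʊ]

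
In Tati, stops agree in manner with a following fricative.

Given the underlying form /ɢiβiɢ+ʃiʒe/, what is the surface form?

[ɢiβiʁʃiʒe]

/ɢ/ is a voiced uvular stop. The following trigger /ʃ/ is a fricative, so /ɢ/ must become a fricative as well.
Changing only its manner to fricative gives [ʁ] — the voiced uvular fricative.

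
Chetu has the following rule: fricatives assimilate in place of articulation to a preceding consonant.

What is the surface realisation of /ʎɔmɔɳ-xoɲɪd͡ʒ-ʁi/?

[ʎɔmɔɳʂoɲɪd͡ʒʒi]

The rule targets /x/ (voiceless velar fricative), which sits after the trigger /ɳ/ (retroflex).
A voiceless retroflex fricative is [ʂ], so the surface segment is [ʂ].
At the second juncture, /ʁ/ likewise becomes [ʒ] adjacent to /d͡ʒ/.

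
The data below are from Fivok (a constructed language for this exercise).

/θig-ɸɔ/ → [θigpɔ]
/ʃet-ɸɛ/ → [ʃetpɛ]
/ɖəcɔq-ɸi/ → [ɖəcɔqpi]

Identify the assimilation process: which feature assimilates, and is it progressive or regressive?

The segment that alternates is /ɸ/, which surfaces as [p] when adjacent to /g/.
The change fricative → stop matches the manner of the preceding /g/, identifying this as manner assimilation.
Place and voice are unchanged, so the assimilation is partial, not total.
The same holds elsewhere in the data: /ɸ/ → [p] after /t/ (fricative → stop, matching a stop); /ɸ/ → [p] after /q/ (fricative → stop, matching a stop) — only manner changes, and always toward the preceding segment.
Since the segment that changes follows the conditioning segment, the assimilation is progressive.

progressive manner assimilation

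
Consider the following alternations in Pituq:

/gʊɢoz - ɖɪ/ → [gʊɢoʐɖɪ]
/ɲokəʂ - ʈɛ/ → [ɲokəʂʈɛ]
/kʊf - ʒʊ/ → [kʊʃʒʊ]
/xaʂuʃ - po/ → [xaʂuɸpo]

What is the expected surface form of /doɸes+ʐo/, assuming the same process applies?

The data show regressive place assimilation: /z/ → [ʐ] before /ɖ/; /f/ → [ʃ] before /ʒ/; /ʃ/ → [ɸ] before /p/. In each pair only place changes, matching the following consonant, while manner and voice stay constant.
Nothing changes in [ɲokəʂʈɛ]: there the adjacent consonants already agree in place (/ʂ/ and /ʈ/ are both retroflex), so this form is consistent with the same rule.
/s/ is a voiceless alveolar fricative. The following trigger /ʐ/ is retroflex, so /s/ must become retroflex as well.
A voiceless retroflex fricative is [ʂ], so the surface segment is [ʂ].

[doɸeʂʐo]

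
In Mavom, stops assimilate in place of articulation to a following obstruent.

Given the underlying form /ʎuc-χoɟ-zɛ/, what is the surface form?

[ʎuqχodzɛ]

/c/ is a voiceless palatal stop. The following trigger /χ/ is uvular, so /c/ must become uvular as well.
Changing only its place to uvular gives [q] — the voiceless uvular stop.
The same rule applies at the second boundary: /ɟ/ → [d] next to /z/.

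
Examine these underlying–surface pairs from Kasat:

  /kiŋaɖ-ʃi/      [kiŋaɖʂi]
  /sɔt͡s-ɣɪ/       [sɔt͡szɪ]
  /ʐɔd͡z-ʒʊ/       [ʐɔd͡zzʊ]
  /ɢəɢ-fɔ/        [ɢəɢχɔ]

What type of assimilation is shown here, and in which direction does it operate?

Comparing underlying and surface forms, /ʃ/ → [ʂ] is the alternation; the neighbouring /ɖ/ is constant.
/ʃ/ is postalveolar while /ɖ/ is retroflex; the output [ʂ] is retroflex, matching the trigger — so the feature that spreads is place.
Manner and voice are unchanged, so the assimilation is partial, not total.
Checking the remaining alternations: /ɣ/ → [z] after /t͡s/ (velar → alveolar, matching alveolar); /ʒ/ → [z] after /d͡z/ (postalveolar → alveolar, matching alveolar); /f/ → [χ] after /ɢ/ (labiodental → uvular, matching uvular) — only place changes, and always toward the preceding segment.
Since the segment that changes follows the conditioning segment, the assimilation is progressive.

progressive place assimilation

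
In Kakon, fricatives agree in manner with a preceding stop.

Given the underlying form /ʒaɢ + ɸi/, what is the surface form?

[ʒaɢpi]

The rule targets /ɸ/ (voiceless bilabial fricative), which sits after the trigger /ɢ/ (stop).
Changing only its manner to stop gives [p] — the voiceless bilabial stop.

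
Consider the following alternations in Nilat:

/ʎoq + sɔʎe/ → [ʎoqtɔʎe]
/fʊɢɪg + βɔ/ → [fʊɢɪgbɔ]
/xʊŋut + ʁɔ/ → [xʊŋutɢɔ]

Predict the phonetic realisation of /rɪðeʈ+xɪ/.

The data show progressive manner assimilation: /s/ → [t] after /q/; /β/ → [b] after /g/; /ʁ/ → [ɢ] after /t/. In each pair only manner changes, matching the preceding consonant, while place and voice stay constant.
The rule targets /x/ (voiceless velar fricative), which sits after the trigger /ʈ/ (stop).
The voiceless velar stop is [k], so /x/ → [k].

[rɪðeʈkɪ]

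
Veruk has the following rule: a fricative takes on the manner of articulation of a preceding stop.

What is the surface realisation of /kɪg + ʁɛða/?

[kɪgɢɛða]

The rule targets /ʁ/ (voiced uvular fricative), which sits after the trigger /g/ (stop).
The voiced uvular stop is [ɢ], so /ʁ/ → [ɢ].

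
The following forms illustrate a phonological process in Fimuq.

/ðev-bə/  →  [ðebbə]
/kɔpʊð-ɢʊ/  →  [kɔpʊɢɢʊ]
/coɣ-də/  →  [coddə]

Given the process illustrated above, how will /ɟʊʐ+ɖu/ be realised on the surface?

[ɟʊɖɖu]

The data show regressive total assimilation (/v/ → [b] before /b/; /ð/ → [ɢ] before /ɢ/; /ɣ/ → [d] before /d/): in every case the target segment becomes identical to its following neighbour, copying more than a single feature.
/ʐ/ is the segment targeted by the rule; it sits immediately before /ɖ/, so it assimilates completely and surfaces as [ɖ].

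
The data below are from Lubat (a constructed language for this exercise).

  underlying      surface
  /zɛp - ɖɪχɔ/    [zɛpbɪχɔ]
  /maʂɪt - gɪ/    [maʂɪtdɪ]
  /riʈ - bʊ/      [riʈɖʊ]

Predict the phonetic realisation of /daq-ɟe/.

The data show progressive place assimilation: /ɖ/ → [b] after /p/; /g/ → [d] after /t/; /b/ → [ɖ] after /ʈ/. In each pair only place changes, matching the preceding consonant, while manner and voice stay constant.
/ɟ/ is a voiced palatal stop. The preceding trigger /q/ is uvular, so /ɟ/ must become uvular as well.
A voiced uvular stop is [ɢ], so the surface segment is [ɢ].

[daqɢe]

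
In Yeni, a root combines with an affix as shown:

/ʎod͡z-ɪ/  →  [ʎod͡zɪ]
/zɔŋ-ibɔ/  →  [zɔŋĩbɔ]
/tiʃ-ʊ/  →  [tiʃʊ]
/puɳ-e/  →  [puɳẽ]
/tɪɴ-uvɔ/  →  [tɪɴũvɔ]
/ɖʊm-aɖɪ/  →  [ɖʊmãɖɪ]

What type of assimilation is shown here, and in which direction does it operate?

progressive nasality assimilation (vowel nasalisation)

The vowel /i/ surfaces as nasalised [ĩ] next to the preceding nasal /ŋ/ — it has acquired the [+nasal] feature of its neighbour.
The other forms show the same pattern: /e/ → [ẽ] after /ɳ/; /u/ → [ũ] after /ɴ/; /a/ → [ã] after /m/ — each time a vowel is nasalised next to a preceding nasal.
No change occurs in [ʎod͡zɪ], [tiʃʊ] because the vowel at the boundary is adjacent to an oral consonant, not a nasal (/ɪ/ next to /d͡z/; /ʊ/ next to /ʃ/).
Because the conditioning nasal is to the left of the vowel that changes, the process is progressive (perseverative).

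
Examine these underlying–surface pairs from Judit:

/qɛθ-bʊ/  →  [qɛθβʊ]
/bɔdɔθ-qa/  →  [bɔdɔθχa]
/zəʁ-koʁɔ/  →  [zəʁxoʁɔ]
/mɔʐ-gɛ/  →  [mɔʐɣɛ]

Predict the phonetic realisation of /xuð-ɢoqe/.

The data show progressive manner assimilation: /b/ → [β] after /θ/; /q/ → [χ] after /θ/; /k/ → [x] after /ʁ/; /g/ → [ɣ] after /ʐ/. In each pair only manner changes, matching the preceding consonant, while place and voice stay constant.
The rule targets /ɢ/ (voiced uvular stop), which sits after the trigger /ð/ (fricative).
A voiced uvular fricative is [ʁ], so the surface segment is [ʁ].

[xuðʁoqe]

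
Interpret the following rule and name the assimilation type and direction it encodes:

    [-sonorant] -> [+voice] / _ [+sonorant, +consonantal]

The target ([-sonorant], obstruents) acquires [+voice] next to a sonorant consonant ([+sonorant, +consonantal]) — it takes on the voicing of its neighbour, so the feature that spreads is voicing.
Since the environment is written after the underscore, the trigger follows the target; the direction is regressive.

regressive voicing assimilation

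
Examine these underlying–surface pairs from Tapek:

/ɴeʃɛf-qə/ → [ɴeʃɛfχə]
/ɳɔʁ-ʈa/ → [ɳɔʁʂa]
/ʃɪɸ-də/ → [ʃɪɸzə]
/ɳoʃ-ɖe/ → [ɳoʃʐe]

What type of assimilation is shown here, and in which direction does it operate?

The segment that alternates is /q/, which surfaces as [χ] when adjacent to /f/.
The change stop → fricative matches the manner of the preceding /f/, identifying this as manner assimilation.
Place and voice are unchanged, so the assimilation is partial, not total.
The same holds elsewhere in the data: /ʈ/ → [ʂ] after /ʁ/ (stop → fricative, matching a fricative); /d/ → [z] after /ɸ/ (stop → fricative, matching a fricative); /ɖ/ → [ʐ] after /ʃ/ (stop → fricative, matching a fricative) — only manner changes, and always toward the preceding segment.
The trigger is the preceding segment, so the direction is progressive (perseverative).

progressive manner assimilation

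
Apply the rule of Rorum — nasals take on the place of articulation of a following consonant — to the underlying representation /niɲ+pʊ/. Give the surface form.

/ɲ/ is a voiced palatal nasal. The following trigger /p/ is bilabial, so /ɲ/ must become bilabial as well.
Changing only its place to bilabial gives [m] — the voiced bilabial nasal.

[nimpʊ]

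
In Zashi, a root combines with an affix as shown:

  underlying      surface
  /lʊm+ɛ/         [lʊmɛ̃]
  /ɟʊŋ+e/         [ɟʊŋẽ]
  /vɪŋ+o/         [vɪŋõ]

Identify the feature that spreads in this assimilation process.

nasality

The vowel /ɛ/ surfaces as nasalised [ɛ̃] next to the preceding nasal /m/ — it has acquired the [+nasal] feature of its neighbour.
Likewise in the remaining data: /e/ → [ẽ] after /ŋ/; /o/ → [õ] after /ŋ/ — each time a vowel is nasalised next to a preceding nasal.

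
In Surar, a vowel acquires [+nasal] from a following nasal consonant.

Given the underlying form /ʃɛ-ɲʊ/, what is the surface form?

The vowel /ɛ/ is adjacent to the following nasal /ɲ/, so it acquires [+nasal] and surfaces as [ɛ̃].

[ʃɛ̃ɲʊ]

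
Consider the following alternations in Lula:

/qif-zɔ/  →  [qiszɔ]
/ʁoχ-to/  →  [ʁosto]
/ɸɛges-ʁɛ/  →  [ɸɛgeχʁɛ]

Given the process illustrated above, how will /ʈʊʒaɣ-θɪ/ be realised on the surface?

The data show regressive place assimilation: /f/ → [s] before /z/; /χ/ → [s] before /t/; /s/ → [χ] before /ʁ/. In each pair only place changes, matching the following consonant, while manner and voice stay constant.
The rule targets /ɣ/ (voiced velar fricative), which sits before the trigger /θ/ (dental).
The voiced dental fricative is [ð], so /ɣ/ → [ð].

[ʈʊʒaðθɪ]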